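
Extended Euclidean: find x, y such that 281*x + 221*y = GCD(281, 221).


Tabular extended Euclidean (each row: r = 281*s + 221*t):
r=281, s=1, t=0
r=221, s=0, t=1
q=1: r=60, s=1, t=-1   [281*(1) + 221*(-1) = 60]
q=3: r=41, s=-3, t=4   [281*(-3) + 221*(4) = 41]
q=1: r=19, s=4, t=-5   [281*(4) + 221*(-5) = 19]
q=2: r=3, s=-11, t=14   [281*(-11) + 221*(14) = 3]
q=6: r=1, s=70, t=-89   [281*(70) + 221*(-89) = 1]
q=3: r=0, s=-221, t=281   [281*(-221) + 221*(281) = 0]
GCD = 1; from the row with r=1: x=70, y=-89
Check: 281*(70) + 221*(-89) = 19670 - 19669 = 1

GCD = 1, x = 70, y = -89


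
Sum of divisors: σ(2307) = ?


Divisors of 2307: 1, 3, 769, 2307
Sum = 1 + 3 + 769 + 2307 = 3080

σ(2307) = 3080


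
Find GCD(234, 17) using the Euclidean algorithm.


234 = 13 * 17 + 13
17 = 1 * 13 + 4
13 = 3 * 4 + 1
4 = 4 * 1 + 0
GCD = 1


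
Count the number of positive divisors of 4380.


4380 = 2^2 × 3^1 × 5^1 × 73^1
d(4380) = (2+1) × (1+1) × (1+1) × (1+1) = 24

24 divisors


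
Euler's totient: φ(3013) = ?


3013 = 23 × 131
Prime factors: 23, 131
φ(3013) = 3013 × (1-1/23) × (1-1/131)
= 3013 × 22/23 × 130/131 = 2860

φ(3013) = 2860


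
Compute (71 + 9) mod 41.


71 + 9 = 80
80 mod 41 = 39


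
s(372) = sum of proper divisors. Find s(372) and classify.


Proper divisors: 1, 2, 3, 4, 6, 12, 31, 62, 93, 124, 186
Sum = 1 + 2 + 3 + 4 + 6 + 12 + 31 + 62 + 93 + 124 + 186 = 524
524 > 372 → abundant

s(372) = 524 (abundant)


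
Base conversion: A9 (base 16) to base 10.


A9 (base 16) = 169 (decimal)
169 (decimal) = 169 (base 10)


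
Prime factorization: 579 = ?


579 / 3 = 193
193 / 193 = 1
579 = 3 × 193


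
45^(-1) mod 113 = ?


Use the extended Euclidean algorithm on (113, 45); each row r = 113*s + 45*t:
r=113, s=1, t=0
r=45, s=0, t=1
q=2: r=23, s=1, t=-2   [113*(1) + 45*(-2) = 23]
q=1: r=22, s=-1, t=3   [113*(-1) + 45*(3) = 22]
q=1: r=1, s=2, t=-5   [113*(2) + 45*(-5) = 1]
q=22: r=0, s=-45, t=113   [113*(-45) + 45*(113) = 0]
GCD = 1 with t = -5, so 45*(-5) ≡ 1 (mod 113)
Inverse = -5 mod 113 = 108
Check: 45 * 108 = 4860 ≡ 1 (mod 113)

45^(-1) ≡ 108 (mod 113)


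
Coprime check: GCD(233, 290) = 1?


Euclidean algorithm:
290 = 1 * 233 + 57
233 = 4 * 57 + 5
57 = 11 * 5 + 2
5 = 2 * 2 + 1
2 = 2 * 1 + 0
GCD(233, 290) = 1

Yes, coprime (GCD = 1)


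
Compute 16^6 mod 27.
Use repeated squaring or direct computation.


16^1 mod 27 = 16
16^2 mod 27 = 13
16^3 mod 27 = 19
16^4 mod 27 = 7
16^5 mod 27 = 4
16^6 mod 27 = 10


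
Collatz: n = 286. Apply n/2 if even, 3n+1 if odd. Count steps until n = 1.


286 → 143 → 430 → 215 → 646 → 323 → 970 → 485 → 1456 → 728 → 364 → 182 → 91 → 274 → 137 → 412 → 206 → 103 → 310 → 155 → 466 → 233 → 700 → 350 → 175 → 526 → 263 → 790 → 395 → 1186 → 593 → 1780 → 890 → 445 → 1336 → 668 → 334 → 167 → 502 → 251 → 754 → 377 → 1132 → 566 → 283 → 850 → 425 → 1276 → 638 → 319 → 958 → 479 → 1438 → 719 → 2158 → 1079 → 3238 → 1619 → 4858 → 2429 → 7288 → 3644 → 1822 → 911 → 2734 → 1367 → 4102 → 2051 → 6154 → 3077 → 9232 → 4616 → 2308 → 1154 → 577 → 1732 → 866 → 433 → 1300 → 650 → 325 → 976 → 488 → 244 → 122 → 61 → 184 → 92 → 46 → 23 → 70 → 35 → 106 → 53 → 160 → 80 → 40 → 20 → 10 → 5 → 16 → 8 → 4 → 2 → 1
Total steps = 104

104 steps


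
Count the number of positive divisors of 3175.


3175 = 5^2 × 127^1
d(3175) = (2+1) × (1+1) = 6

6 divisors


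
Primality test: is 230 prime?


230 / 2 = 115 (exact division)
230 is NOT prime.

No, 230 is not prime


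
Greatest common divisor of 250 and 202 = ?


250 = 1 * 202 + 48
202 = 4 * 48 + 10
48 = 4 * 10 + 8
10 = 1 * 8 + 2
8 = 4 * 2 + 0
GCD = 2


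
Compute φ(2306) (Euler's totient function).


2306 = 2 × 1153
Prime factors: 2, 1153
φ(2306) = 2306 × (1-1/2) × (1-1/1153)
= 2306 × 1/2 × 1152/1153 = 1152

φ(2306) = 1152


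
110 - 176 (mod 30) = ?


110 - 176 = -66
-66 mod 30 = 24


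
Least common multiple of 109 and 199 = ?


GCD(109, 199) = 1
LCM = 109*199/1 = 21691/1 = 21691

LCM = 21691


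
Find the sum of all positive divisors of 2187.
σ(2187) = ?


Divisors of 2187: 1, 3, 9, 27, 81, 243, 729, 2187
Sum = 1 + 3 + 9 + 27 + 81 + 243 + 729 + 2187 = 3280

σ(2187) = 3280


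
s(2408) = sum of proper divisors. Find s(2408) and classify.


Proper divisors: 1, 2, 4, 7, 8, 14, 28, 43, 56, 86, 172, 301, 344, 602, 1204
Sum = 1 + 2 + 4 + 7 + 8 + 14 + 28 + 43 + 56 + 86 + 172 + 301 + 344 + 602 + 1204 = 2872
2872 > 2408 → abundant

s(2408) = 2872 (abundant)


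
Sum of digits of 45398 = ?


4 + 5 + 3 + 9 + 8 = 29


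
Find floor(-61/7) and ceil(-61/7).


-61/7 = -8.7143
floor = -9
ceil = -8

floor = -9, ceil = -8


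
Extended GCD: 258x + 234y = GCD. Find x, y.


Tabular extended Euclidean (each row: r = 258*s + 234*t):
r=258, s=1, t=0
r=234, s=0, t=1
q=1: r=24, s=1, t=-1   [258*(1) + 234*(-1) = 24]
q=9: r=18, s=-9, t=10   [258*(-9) + 234*(10) = 18]
q=1: r=6, s=10, t=-11   [258*(10) + 234*(-11) = 6]
q=3: r=0, s=-39, t=43   [258*(-39) + 234*(43) = 0]
GCD = 6; from the row with r=6: x=10, y=-11
Check: 258*(10) + 234*(-11) = 2580 - 2574 = 6

GCD = 6, x = 10, y = -11


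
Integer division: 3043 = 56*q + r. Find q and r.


3043 = 56 * 54 + 19
Check: 3024 + 19 = 3043

q = 54, r = 19


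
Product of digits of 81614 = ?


8 × 1 × 6 × 1 × 4 = 192


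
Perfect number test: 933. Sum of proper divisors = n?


Proper divisors of 933: 1, 3, 311
Sum = 1 + 3 + 311 = 315

No, 933 is not perfect (315 ≠ 933)


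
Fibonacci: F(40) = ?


Sequence: 1, 1, 2, 3, 5, 8, 13, 21, 34, 55, 89, 144, 233, 377, 610, 987, 1597, 2584, 4181, 6765, 10946, 17711, 28657, 46368, 75025, 121393, 196418, 317811, 514229, 832040, 1346269, 2178309, 3524578, 5702887, 9227465, 14930352, 24157817, 39088169, 63245986, 102334155
F(40) = 102334155


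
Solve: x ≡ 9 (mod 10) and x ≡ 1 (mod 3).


M = 10*3 = 30
M1 = M/10 = 3, M2 = M/3 = 10
M1^(-1) mod 10 = 7, M2^(-1) mod 3 = 1
x = 9*3*7 + 1*10*1 = 199
199 mod 30 = 19
Check: 19 mod 10 = 9 ✓, 19 mod 3 = 1 ✓

x ≡ 19 (mod 30)


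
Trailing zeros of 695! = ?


floor(695/5) = 139
floor(695/25) = 27
floor(695/125) = 5
floor(695/625) = 1
Total = 172

172 trailing zeros


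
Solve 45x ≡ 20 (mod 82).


GCD(45, 82) = 1, unique solution
a^(-1) mod 82 = 31
x = 31 * 20 mod 82 = 46

x ≡ 46 (mod 82)


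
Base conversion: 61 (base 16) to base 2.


61 (base 16) = 97 (decimal)
97 (decimal) = 1100001 (base 2)


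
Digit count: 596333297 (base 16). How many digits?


596333297 in base 16 = 238B52F1
Number of digits = 8

8 digits (base 16)


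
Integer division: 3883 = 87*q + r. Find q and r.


3883 = 87 * 44 + 55
Check: 3828 + 55 = 3883

q = 44, r = 55


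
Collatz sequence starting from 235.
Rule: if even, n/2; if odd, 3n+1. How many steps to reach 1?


235 → 706 → 353 → 1060 → 530 → 265 → 796 → 398 → 199 → 598 → 299 → 898 → 449 → 1348 → 674 → 337 → 1012 → 506 → 253 → 760 → 380 → 190 → 95 → 286 → 143 → 430 → 215 → 646 → 323 → 970 → 485 → 1456 → 728 → 364 → 182 → 91 → 274 → 137 → 412 → 206 → 103 → 310 → 155 → 466 → 233 → 700 → 350 → 175 → 526 → 263 → 790 → 395 → 1186 → 593 → 1780 → 890 → 445 → 1336 → 668 → 334 → 167 → 502 → 251 → 754 → 377 → 1132 → 566 → 283 → 850 → 425 → 1276 → 638 → 319 → 958 → 479 → 1438 → 719 → 2158 → 1079 → 3238 → 1619 → 4858 → 2429 → 7288 → 3644 → 1822 → 911 → 2734 → 1367 → 4102 → 2051 → 6154 → 3077 → 9232 → 4616 → 2308 → 1154 → 577 → 1732 → 866 → 433 → 1300 → 650 → 325 → 976 → 488 → 244 → 122 → 61 → 184 → 92 → 46 → 23 → 70 → 35 → 106 → 53 → 160 → 80 → 40 → 20 → 10 → 5 → 16 → 8 → 4 → 2 → 1
Total steps = 127

127 steps


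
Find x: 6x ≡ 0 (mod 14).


GCD(6, 14) = 2 divides 0
Divide: 3x ≡ 0 (mod 7)
x ≡ 0 (mod 7)


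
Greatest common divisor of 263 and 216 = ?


263 = 1 * 216 + 47
216 = 4 * 47 + 28
47 = 1 * 28 + 19
28 = 1 * 19 + 9
19 = 2 * 9 + 1
9 = 9 * 1 + 0
GCD = 1


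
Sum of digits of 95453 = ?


9 + 5 + 4 + 5 + 3 = 26


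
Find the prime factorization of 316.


316 / 2 = 158
158 / 2 = 79
79 / 79 = 1
316 = 2^2 × 79


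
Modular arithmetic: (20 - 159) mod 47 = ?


20 - 159 = -139
-139 mod 47 = 2


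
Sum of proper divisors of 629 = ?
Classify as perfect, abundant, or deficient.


Proper divisors: 1, 17, 37
Sum = 1 + 17 + 37 = 55
55 < 629 → deficient

s(629) = 55 (deficient)


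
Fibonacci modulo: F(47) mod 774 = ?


F(k) mod 774 for k=1..47:
1, 1, 2, 3, 5, 8, 13, 21, 34, 55, 89, 144, 233, 377, 610, 213, 49, 262, 311, 573, 110, 683, 19, 702, 721, 649, 596, 471, 293, 764, 283, 273, 556, 55, 611, 666, 503, 395, 124, 519, 643, 388, 257, 645, 128, 773, 127
F(47) mod 774 = 127


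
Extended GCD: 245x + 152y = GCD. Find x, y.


Tabular extended Euclidean (each row: r = 245*s + 152*t):
r=245, s=1, t=0
r=152, s=0, t=1
q=1: r=93, s=1, t=-1   [245*(1) + 152*(-1) = 93]
q=1: r=59, s=-1, t=2   [245*(-1) + 152*(2) = 59]
q=1: r=34, s=2, t=-3   [245*(2) + 152*(-3) = 34]
q=1: r=25, s=-3, t=5   [245*(-3) + 152*(5) = 25]
q=1: r=9, s=5, t=-8   [245*(5) + 152*(-8) = 9]
q=2: r=7, s=-13, t=21   [245*(-13) + 152*(21) = 7]
q=1: r=2, s=18, t=-29   [245*(18) + 152*(-29) = 2]
q=3: r=1, s=-67, t=108   [245*(-67) + 152*(108) = 1]
q=2: r=0, s=152, t=-245   [245*(152) + 152*(-245) = 0]
GCD = 1; from the row with r=1: x=-67, y=108
Check: 245*(-67) + 152*(108) = -16415 + 16416 = 1

GCD = 1, x = -67, y = 108


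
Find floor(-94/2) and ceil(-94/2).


-94/2 = -47.0000
floor = -47
ceil = -47

floor = -47, ceil = -47


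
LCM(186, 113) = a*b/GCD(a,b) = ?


GCD(186, 113) = 1
LCM = 186*113/1 = 21018/1 = 21018

LCM = 21018


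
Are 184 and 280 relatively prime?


Euclidean algorithm:
280 = 1 * 184 + 96
184 = 1 * 96 + 88
96 = 1 * 88 + 8
88 = 11 * 8 + 0
GCD(184, 280) = 8

No, not coprime (GCD = 8)


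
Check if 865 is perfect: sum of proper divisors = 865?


Proper divisors of 865: 1, 5, 173
Sum = 1 + 5 + 173 = 179

No, 865 is not perfect (179 ≠ 865)


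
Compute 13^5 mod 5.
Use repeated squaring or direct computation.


13^1 mod 5 = 3
13^2 mod 5 = 4
13^3 mod 5 = 2
13^4 mod 5 = 1
13^5 mod 5 = 3


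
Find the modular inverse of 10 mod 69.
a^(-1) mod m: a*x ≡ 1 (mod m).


Use the extended Euclidean algorithm on (69, 10); each row r = 69*s + 10*t:
r=69, s=1, t=0
r=10, s=0, t=1
q=6: r=9, s=1, t=-6   [69*(1) + 10*(-6) = 9]
q=1: r=1, s=-1, t=7   [69*(-1) + 10*(7) = 1]
q=9: r=0, s=10, t=-69   [69*(10) + 10*(-69) = 0]
GCD = 1 with t = 7, so 10*(7) ≡ 1 (mod 69)
Inverse = 7 mod 69 = 7
Check: 10 * 7 = 70 ≡ 1 (mod 69)

10^(-1) ≡ 7 (mod 69)


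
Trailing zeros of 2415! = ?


floor(2415/5) = 483
floor(2415/25) = 96
floor(2415/125) = 19
floor(2415/625) = 3
Total = 601

601 trailing zeros


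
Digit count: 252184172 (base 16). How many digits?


252184172 in base 16 = F08066C
Number of digits = 7

7 digits (base 16)


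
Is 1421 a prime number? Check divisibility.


1421 / 7 = 203 (exact division)
1421 is NOT prime.

No, 1421 is not prime


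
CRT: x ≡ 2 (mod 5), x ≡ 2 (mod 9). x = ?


M = 5*9 = 45
M1 = M/5 = 9, M2 = M/9 = 5
M1^(-1) mod 5 = 4, M2^(-1) mod 9 = 2
x = 2*9*4 + 2*5*2 = 92
92 mod 45 = 2
Check: 2 mod 5 = 2 ✓, 2 mod 9 = 2 ✓

x ≡ 2 (mod 45)


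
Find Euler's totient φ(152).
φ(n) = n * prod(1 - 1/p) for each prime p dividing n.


152 = 2^3 × 19
Prime factors: 2, 19
φ(152) = 152 × (1-1/2) × (1-1/19)
= 152 × 1/2 × 18/19 = 72

φ(152) = 72


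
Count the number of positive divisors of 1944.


1944 = 2^3 × 3^5
d(1944) = (3+1) × (5+1) = 24

24 divisors


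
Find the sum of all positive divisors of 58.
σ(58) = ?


Divisors of 58: 1, 2, 29, 58
Sum = 1 + 2 + 29 + 58 = 90

σ(58) = 90


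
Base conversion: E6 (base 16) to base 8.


E6 (base 16) = 230 (decimal)
230 (decimal) = 346 (base 8)


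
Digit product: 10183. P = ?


1 × 0 × 1 × 8 × 3 = 0


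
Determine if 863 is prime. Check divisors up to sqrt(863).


Check divisors up to sqrt(863) = 29.3769
No divisors found.
863 is prime.

Yes, 863 is prime


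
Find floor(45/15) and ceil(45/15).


45/15 = 3.0000
floor = 3
ceil = 3

floor = 3, ceil = 3


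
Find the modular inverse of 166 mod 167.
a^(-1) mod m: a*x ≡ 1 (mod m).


Use the extended Euclidean algorithm on (167, 166); each row r = 167*s + 166*t:
r=167, s=1, t=0
r=166, s=0, t=1
q=1: r=1, s=1, t=-1   [167*(1) + 166*(-1) = 1]
q=166: r=0, s=-166, t=167   [167*(-166) + 166*(167) = 0]
GCD = 1 with t = -1, so 166*(-1) ≡ 1 (mod 167)
Inverse = -1 mod 167 = 166
Check: 166 * 166 = 27556 ≡ 1 (mod 167)

166^(-1) ≡ 166 (mod 167)


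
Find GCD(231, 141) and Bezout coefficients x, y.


Tabular extended Euclidean (each row: r = 231*s + 141*t):
r=231, s=1, t=0
r=141, s=0, t=1
q=1: r=90, s=1, t=-1   [231*(1) + 141*(-1) = 90]
q=1: r=51, s=-1, t=2   [231*(-1) + 141*(2) = 51]
q=1: r=39, s=2, t=-3   [231*(2) + 141*(-3) = 39]
q=1: r=12, s=-3, t=5   [231*(-3) + 141*(5) = 12]
q=3: r=3, s=11, t=-18   [231*(11) + 141*(-18) = 3]
q=4: r=0, s=-47, t=77   [231*(-47) + 141*(77) = 0]
GCD = 3; from the row with r=3: x=11, y=-18
Check: 231*(11) + 141*(-18) = 2541 - 2538 = 3

GCD = 3, x = 11, y = -18


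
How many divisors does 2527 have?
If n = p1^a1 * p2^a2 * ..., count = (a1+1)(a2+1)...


2527 = 7^1 × 19^2
d(2527) = (1+1) × (2+1) = 6

6 divisors


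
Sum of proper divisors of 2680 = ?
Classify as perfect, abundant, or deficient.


Proper divisors: 1, 2, 4, 5, 8, 10, 20, 40, 67, 134, 268, 335, 536, 670, 1340
Sum = 1 + 2 + 4 + 5 + 8 + 10 + 20 + 40 + 67 + 134 + 268 + 335 + 536 + 670 + 1340 = 3440
3440 > 2680 → abundant

s(2680) = 3440 (abundant)


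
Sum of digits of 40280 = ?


4 + 0 + 2 + 8 + 0 = 14


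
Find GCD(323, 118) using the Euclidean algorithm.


323 = 2 * 118 + 87
118 = 1 * 87 + 31
87 = 2 * 31 + 25
31 = 1 * 25 + 6
25 = 4 * 6 + 1
6 = 6 * 1 + 0
GCD = 1


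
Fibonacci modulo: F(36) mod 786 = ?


F(k) mod 786 for k=1..36:
1, 1, 2, 3, 5, 8, 13, 21, 34, 55, 89, 144, 233, 377, 610, 201, 25, 226, 251, 477, 728, 419, 361, 780, 355, 349, 704, 267, 185, 452, 637, 303, 154, 457, 611, 282
F(36) mod 786 = 282


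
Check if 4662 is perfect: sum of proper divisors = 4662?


Proper divisors of 4662: 1, 2, 3, 6, 7, 9, 14, 18, 21, 37, 42, 63, 74, 111, 126, 222, 259, 333, 518, 666, 777, 1554, 2331
Sum = 1 + 2 + 3 + 6 + 7 + 9 + 14 + 18 + 21 + 37 + 42 + 63 + 74 + 111 + 126 + 222 + 259 + 333 + 518 + 666 + 777 + 1554 + 2331 = 7194

No, 4662 is not perfect (7194 ≠ 4662)


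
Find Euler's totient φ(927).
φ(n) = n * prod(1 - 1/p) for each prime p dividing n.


927 = 3^2 × 103
Prime factors: 3, 103
φ(927) = 927 × (1-1/3) × (1-1/103)
= 927 × 2/3 × 102/103 = 612

φ(927) = 612


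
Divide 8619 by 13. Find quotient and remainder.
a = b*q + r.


8619 = 13 * 663 + 0
Check: 8619 + 0 = 8619

q = 663, r = 0


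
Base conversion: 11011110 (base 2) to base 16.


11011110 (base 2) = 222 (decimal)
222 (decimal) = DE (base 16)


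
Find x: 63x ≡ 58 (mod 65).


GCD(63, 65) = 1, unique solution
a^(-1) mod 65 = 32
x = 32 * 58 mod 65 = 36

x ≡ 36 (mod 65)


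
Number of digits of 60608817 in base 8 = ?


60608817 in base 8 = 347150461
Number of digits = 9

9 digits (base 8)


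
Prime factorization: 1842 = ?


1842 / 2 = 921
921 / 3 = 307
307 / 307 = 1
1842 = 2 × 3 × 307


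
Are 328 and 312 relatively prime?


Euclidean algorithm:
328 = 1 * 312 + 16
312 = 19 * 16 + 8
16 = 2 * 8 + 0
GCD(328, 312) = 8

No, not coprime (GCD = 8)


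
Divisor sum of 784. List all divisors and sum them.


Divisors of 784: 1, 2, 4, 7, 8, 14, 16, 28, 49, 56, 98, 112, 196, 392, 784
Sum = 1 + 2 + 4 + 7 + 8 + 14 + 16 + 28 + 49 + 56 + 98 + 112 + 196 + 392 + 784 = 1767

σ(784) = 1767


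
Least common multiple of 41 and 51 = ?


GCD(41, 51) = 1
LCM = 41*51/1 = 2091/1 = 2091

LCM = 2091


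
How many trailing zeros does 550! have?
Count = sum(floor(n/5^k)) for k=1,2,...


floor(550/5) = 110
floor(550/25) = 22
floor(550/125) = 4
Total = 136

136 trailing zeros


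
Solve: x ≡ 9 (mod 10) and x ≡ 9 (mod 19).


M = 10*19 = 190
M1 = M/10 = 19, M2 = M/19 = 10
M1^(-1) mod 10 = 9, M2^(-1) mod 19 = 2
x = 9*19*9 + 9*10*2 = 1719
1719 mod 190 = 9
Check: 9 mod 10 = 9 ✓, 9 mod 19 = 9 ✓

x ≡ 9 (mod 190)


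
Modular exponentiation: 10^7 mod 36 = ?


10^1 mod 36 = 10
10^2 mod 36 = 28
10^3 mod 36 = 28
10^4 mod 36 = 28
10^5 mod 36 = 28
10^6 mod 36 = 28
10^7 mod 36 = 28


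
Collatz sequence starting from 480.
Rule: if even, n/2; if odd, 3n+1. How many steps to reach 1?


480 → 240 → 120 → 60 → 30 → 15 → 46 → 23 → 70 → 35 → 106 → 53 → 160 → 80 → 40 → 20 → 10 → 5 → 16 → 8 → 4 → 2 → 1
Total steps = 22

22 steps


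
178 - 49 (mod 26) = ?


178 - 49 = 129
129 mod 26 = 25


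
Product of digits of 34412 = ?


3 × 4 × 4 × 1 × 2 = 96


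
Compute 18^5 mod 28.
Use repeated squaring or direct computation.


18^1 mod 28 = 18
18^2 mod 28 = 16
18^3 mod 28 = 8
18^4 mod 28 = 4
18^5 mod 28 = 16


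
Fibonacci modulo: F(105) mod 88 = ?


F(k) mod 88 for k=1..105:
1, 1, 2, 3, 5, 8, 13, 21, 34, 55, 1, 56, 57, 25, 82, 19, 13, 32, 45, 77, 34, 23, 57, 80, 49, 41, 2, 43, 45, 0, 45, 45, 2, 47, 49, 8, 57, 65, 34, 11, 45, 56, 13, 69, 82, 63, 57, 32, 1, 33, 34, 67, 13, 80, 5, 85, 2, 87, 1, 0, 1, 1, 2, 3, 5, 8, 13, 21, 34, 55, 1, 56, 57, 25, 82, 19, 13, 32, 45, 77, 34, 23, 57, 80, 49, 41, 2, 43, 45, 0, 45, 45, 2, 47, 49, 8, 57, 65, 34, 11, 45, 56, 13, 69, 82
F(105) mod 88 = 82


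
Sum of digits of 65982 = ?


6 + 5 + 9 + 8 + 2 = 30


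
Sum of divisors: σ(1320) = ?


Divisors of 1320: 1, 2, 3, 4, 5, 6, 8, 10, 11, 12, 15, 20, 22, 24, 30, 33, 40, 44, 55, 60, 66, 88, 110, 120, 132, 165, 220, 264, 330, 440, 660, 1320
Sum = 1 + 2 + 3 + 4 + 5 + 6 + 8 + 10 + 11 + 12 + 15 + 20 + 22 + 24 + 30 + 33 + 40 + 44 + 55 + 60 + 66 + 88 + 110 + 120 + 132 + 165 + 220 + 264 + 330 + 440 + 660 + 1320 = 4320

σ(1320) = 4320


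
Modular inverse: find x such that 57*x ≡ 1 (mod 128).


Use the extended Euclidean algorithm on (128, 57); each row r = 128*s + 57*t:
r=128, s=1, t=0
r=57, s=0, t=1
q=2: r=14, s=1, t=-2   [128*(1) + 57*(-2) = 14]
q=4: r=1, s=-4, t=9   [128*(-4) + 57*(9) = 1]
q=14: r=0, s=57, t=-128   [128*(57) + 57*(-128) = 0]
GCD = 1 with t = 9, so 57*(9) ≡ 1 (mod 128)
Inverse = 9 mod 128 = 9
Check: 57 * 9 = 513 ≡ 1 (mod 128)

57^(-1) ≡ 9 (mod 128)


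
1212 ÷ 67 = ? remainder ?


1212 = 67 * 18 + 6
Check: 1206 + 6 = 1212

q = 18, r = 6


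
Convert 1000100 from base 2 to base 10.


1000100 (base 2) = 68 (decimal)
68 (decimal) = 68 (base 10)


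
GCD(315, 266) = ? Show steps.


315 = 1 * 266 + 49
266 = 5 * 49 + 21
49 = 2 * 21 + 7
21 = 3 * 7 + 0
GCD = 7


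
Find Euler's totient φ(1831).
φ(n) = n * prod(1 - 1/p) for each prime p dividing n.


1831 = 1831
Prime factors: 1831
φ(1831) = 1831 × (1-1/1831)
= 1831 × 1830/1831 = 1830

φ(1831) = 1830


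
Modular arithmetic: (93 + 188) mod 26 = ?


93 + 188 = 281
281 mod 26 = 21


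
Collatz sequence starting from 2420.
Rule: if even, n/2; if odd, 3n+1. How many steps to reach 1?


2420 → 1210 → 605 → 1816 → 908 → 454 → 227 → 682 → 341 → 1024 → 512 → 256 → 128 → 64 → 32 → 16 → 8 → 4 → 2 → 1
Total steps = 19

19 steps


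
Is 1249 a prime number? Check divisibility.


Check divisors up to sqrt(1249) = 35.3412
No divisors found.
1249 is prime.

Yes, 1249 is prime


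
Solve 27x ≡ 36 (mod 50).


GCD(27, 50) = 1, unique solution
a^(-1) mod 50 = 13
x = 13 * 36 mod 50 = 18

x ≡ 18 (mod 50)


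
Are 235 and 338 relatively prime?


Euclidean algorithm:
338 = 1 * 235 + 103
235 = 2 * 103 + 29
103 = 3 * 29 + 16
29 = 1 * 16 + 13
16 = 1 * 13 + 3
13 = 4 * 3 + 1
3 = 3 * 1 + 0
GCD(235, 338) = 1

Yes, coprime (GCD = 1)


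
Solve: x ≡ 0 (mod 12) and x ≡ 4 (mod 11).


M = 12*11 = 132
M1 = M/12 = 11, M2 = M/11 = 12
M1^(-1) mod 12 = 11, M2^(-1) mod 11 = 1
x = 0*11*11 + 4*12*1 = 48
48 mod 132 = 48
Check: 48 mod 12 = 0 ✓, 48 mod 11 = 4 ✓

x ≡ 48 (mod 132)


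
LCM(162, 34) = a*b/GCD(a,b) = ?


GCD(162, 34) = 2
LCM = 162*34/2 = 5508/2 = 2754

LCM = 2754


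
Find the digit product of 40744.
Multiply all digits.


4 × 0 × 7 × 4 × 4 = 0


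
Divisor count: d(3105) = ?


3105 = 3^3 × 5^1 × 23^1
d(3105) = (3+1) × (1+1) × (1+1) = 16

16 divisors


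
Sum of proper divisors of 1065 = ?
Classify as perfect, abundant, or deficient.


Proper divisors: 1, 3, 5, 15, 71, 213, 355
Sum = 1 + 3 + 5 + 15 + 71 + 213 + 355 = 663
663 < 1065 → deficient

s(1065) = 663 (deficient)


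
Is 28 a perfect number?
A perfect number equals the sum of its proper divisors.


Proper divisors of 28: 1, 2, 4, 7, 14
Sum = 1 + 2 + 4 + 7 + 14 = 28

Yes, 28 is perfect (28 = 28)


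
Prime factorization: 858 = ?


858 / 2 = 429
429 / 3 = 143
143 / 11 = 13
13 / 13 = 1
858 = 2 × 3 × 11 × 13


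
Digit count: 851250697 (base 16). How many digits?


851250697 in base 16 = 32BD0E09
Number of digits = 8

8 digits (base 16)


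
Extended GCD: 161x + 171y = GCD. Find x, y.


Tabular extended Euclidean (each row: r = 161*s + 171*t):
r=161, s=1, t=0
r=171, s=0, t=1
q=0: r=161, s=1, t=0   [161*(1) + 171*(0) = 161]
q=1: r=10, s=-1, t=1   [161*(-1) + 171*(1) = 10]
q=16: r=1, s=17, t=-16   [161*(17) + 171*(-16) = 1]
q=10: r=0, s=-171, t=161   [161*(-171) + 171*(161) = 0]
GCD = 1; from the row with r=1: x=17, y=-16
Check: 161*(17) + 171*(-16) = 2737 - 2736 = 1

GCD = 1, x = 17, y = -16


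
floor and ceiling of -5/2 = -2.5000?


-5/2 = -2.5000
floor = -3
ceil = -2

floor = -3, ceil = -2


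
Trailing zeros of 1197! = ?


floor(1197/5) = 239
floor(1197/25) = 47
floor(1197/125) = 9
floor(1197/625) = 1
Total = 296

296 trailing zeros


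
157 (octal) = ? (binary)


157 (base 8) = 111 (decimal)
111 (decimal) = 1101111 (base 2)


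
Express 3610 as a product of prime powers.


3610 / 2 = 1805
1805 / 5 = 361
361 / 19 = 19
19 / 19 = 1
3610 = 2 × 5 × 19^2


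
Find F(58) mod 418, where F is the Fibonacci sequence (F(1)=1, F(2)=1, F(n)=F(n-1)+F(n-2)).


F(k) mod 418 for k=1..58:
1, 1, 2, 3, 5, 8, 13, 21, 34, 55, 89, 144, 233, 377, 192, 151, 343, 76, 1, 77, 78, 155, 233, 388, 203, 173, 376, 131, 89, 220, 309, 111, 2, 113, 115, 228, 343, 153, 78, 231, 309, 122, 13, 135, 148, 283, 13, 296, 309, 187, 78, 265, 343, 190, 115, 305, 2, 307
F(58) mod 418 = 307


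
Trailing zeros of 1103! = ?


floor(1103/5) = 220
floor(1103/25) = 44
floor(1103/125) = 8
floor(1103/625) = 1
Total = 273

273 trailing zeros


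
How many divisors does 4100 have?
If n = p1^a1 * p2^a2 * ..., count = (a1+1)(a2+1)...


4100 = 2^2 × 5^2 × 41^1
d(4100) = (2+1) × (2+1) × (1+1) = 18

18 divisors


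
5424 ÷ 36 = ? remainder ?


5424 = 36 * 150 + 24
Check: 5400 + 24 = 5424

q = 150, r = 24


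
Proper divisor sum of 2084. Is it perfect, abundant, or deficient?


Proper divisors: 1, 2, 4, 521, 1042
Sum = 1 + 2 + 4 + 521 + 1042 = 1570
1570 < 2084 → deficient

s(2084) = 1570 (deficient)


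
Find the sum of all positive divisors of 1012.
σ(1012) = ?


Divisors of 1012: 1, 2, 4, 11, 22, 23, 44, 46, 92, 253, 506, 1012
Sum = 1 + 2 + 4 + 11 + 22 + 23 + 44 + 46 + 92 + 253 + 506 + 1012 = 2016

σ(1012) = 2016


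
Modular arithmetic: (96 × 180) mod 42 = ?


96 × 180 = 17280
17280 mod 42 = 18


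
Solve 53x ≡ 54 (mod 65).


GCD(53, 65) = 1, unique solution
a^(-1) mod 65 = 27
x = 27 * 54 mod 65 = 28

x ≡ 28 (mod 65)


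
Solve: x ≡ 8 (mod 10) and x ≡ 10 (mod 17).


M = 10*17 = 170
M1 = M/10 = 17, M2 = M/17 = 10
M1^(-1) mod 10 = 3, M2^(-1) mod 17 = 12
x = 8*17*3 + 10*10*12 = 1608
1608 mod 170 = 78
Check: 78 mod 10 = 8 ✓, 78 mod 17 = 10 ✓

x ≡ 78 (mod 170)


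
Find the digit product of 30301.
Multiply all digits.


3 × 0 × 3 × 0 × 1 = 0


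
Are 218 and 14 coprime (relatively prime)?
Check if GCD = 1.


Euclidean algorithm:
218 = 15 * 14 + 8
14 = 1 * 8 + 6
8 = 1 * 6 + 2
6 = 3 * 2 + 0
GCD(218, 14) = 2

No, not coprime (GCD = 2)


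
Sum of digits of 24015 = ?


2 + 4 + 0 + 1 + 5 = 12


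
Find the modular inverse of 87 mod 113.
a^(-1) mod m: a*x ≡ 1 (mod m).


Use the extended Euclidean algorithm on (113, 87); each row r = 113*s + 87*t:
r=113, s=1, t=0
r=87, s=0, t=1
q=1: r=26, s=1, t=-1   [113*(1) + 87*(-1) = 26]
q=3: r=9, s=-3, t=4   [113*(-3) + 87*(4) = 9]
q=2: r=8, s=7, t=-9   [113*(7) + 87*(-9) = 8]
q=1: r=1, s=-10, t=13   [113*(-10) + 87*(13) = 1]
q=8: r=0, s=87, t=-113   [113*(87) + 87*(-113) = 0]
GCD = 1 with t = 13, so 87*(13) ≡ 1 (mod 113)
Inverse = 13 mod 113 = 13
Check: 87 * 13 = 1131 ≡ 1 (mod 113)

87^(-1) ≡ 13 (mod 113)


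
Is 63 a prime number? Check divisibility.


63 / 3 = 21 (exact division)
63 is NOT prime.

No, 63 is not prime


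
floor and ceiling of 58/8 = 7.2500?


58/8 = 7.2500
floor = 7
ceil = 8

floor = 7, ceil = 8


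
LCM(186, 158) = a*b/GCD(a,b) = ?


GCD(186, 158) = 2
LCM = 186*158/2 = 29388/2 = 14694

LCM = 14694


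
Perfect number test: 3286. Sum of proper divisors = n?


Proper divisors of 3286: 1, 2, 31, 53, 62, 106, 1643
Sum = 1 + 2 + 31 + 53 + 62 + 106 + 1643 = 1898

No, 3286 is not perfect (1898 ≠ 3286)


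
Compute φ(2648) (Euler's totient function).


2648 = 2^3 × 331
Prime factors: 2, 331
φ(2648) = 2648 × (1-1/2) × (1-1/331)
= 2648 × 1/2 × 330/331 = 1320

φ(2648) = 1320


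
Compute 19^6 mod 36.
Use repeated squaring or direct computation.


19^1 mod 36 = 19
19^2 mod 36 = 1
19^3 mod 36 = 19
19^4 mod 36 = 1
19^5 mod 36 = 19
19^6 mod 36 = 1


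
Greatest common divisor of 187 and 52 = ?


187 = 3 * 52 + 31
52 = 1 * 31 + 21
31 = 1 * 21 + 10
21 = 2 * 10 + 1
10 = 10 * 1 + 0
GCD = 1


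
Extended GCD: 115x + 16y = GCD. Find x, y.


Tabular extended Euclidean (each row: r = 115*s + 16*t):
r=115, s=1, t=0
r=16, s=0, t=1
q=7: r=3, s=1, t=-7   [115*(1) + 16*(-7) = 3]
q=5: r=1, s=-5, t=36   [115*(-5) + 16*(36) = 1]
q=3: r=0, s=16, t=-115   [115*(16) + 16*(-115) = 0]
GCD = 1; from the row with r=1: x=-5, y=36
Check: 115*(-5) + 16*(36) = -575 + 576 = 1

GCD = 1, x = -5, y = 36


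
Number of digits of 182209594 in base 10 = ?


182209594 has 9 digits in base 10
floor(log10(182209594)) + 1 = floor(8.2606) + 1 = 9

9 digits (base 10)


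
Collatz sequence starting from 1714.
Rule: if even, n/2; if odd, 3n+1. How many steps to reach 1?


1714 → 857 → 2572 → 1286 → 643 → 1930 → 965 → 2896 → 1448 → 724 → 362 → 181 → 544 → 272 → 136 → 68 → 34 → 17 → 52 → 26 → 13 → 40 → 20 → 10 → 5 → 16 → 8 → 4 → 2 → 1
Total steps = 29

29 steps


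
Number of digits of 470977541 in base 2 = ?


470977541 in base 2 = 11100000100101000110000000101
Number of digits = 29

29 digits (base 2)


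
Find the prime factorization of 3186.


3186 / 2 = 1593
1593 / 3 = 531
531 / 3 = 177
177 / 3 = 59
59 / 59 = 1
3186 = 2 × 3^3 × 59


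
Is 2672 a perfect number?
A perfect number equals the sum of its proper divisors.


Proper divisors of 2672: 1, 2, 4, 8, 16, 167, 334, 668, 1336
Sum = 1 + 2 + 4 + 8 + 16 + 167 + 334 + 668 + 1336 = 2536

No, 2672 is not perfect (2536 ≠ 2672)


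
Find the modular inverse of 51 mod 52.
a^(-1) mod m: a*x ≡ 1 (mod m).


Use the extended Euclidean algorithm on (52, 51); each row r = 52*s + 51*t:
r=52, s=1, t=0
r=51, s=0, t=1
q=1: r=1, s=1, t=-1   [52*(1) + 51*(-1) = 1]
q=51: r=0, s=-51, t=52   [52*(-51) + 51*(52) = 0]
GCD = 1 with t = -1, so 51*(-1) ≡ 1 (mod 52)
Inverse = -1 mod 52 = 51
Check: 51 * 51 = 2601 ≡ 1 (mod 52)

51^(-1) ≡ 51 (mod 52)


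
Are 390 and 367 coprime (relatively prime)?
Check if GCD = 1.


Euclidean algorithm:
390 = 1 * 367 + 23
367 = 15 * 23 + 22
23 = 1 * 22 + 1
22 = 22 * 1 + 0
GCD(390, 367) = 1

Yes, coprime (GCD = 1)


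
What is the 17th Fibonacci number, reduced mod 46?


F(k) mod 46 for k=1..17:
1, 1, 2, 3, 5, 8, 13, 21, 34, 9, 43, 6, 3, 9, 12, 21, 33
F(17) mod 46 = 33


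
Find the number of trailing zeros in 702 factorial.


floor(702/5) = 140
floor(702/25) = 28
floor(702/125) = 5
floor(702/625) = 1
Total = 174

174 trailing zeros


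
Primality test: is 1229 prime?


Check divisors up to sqrt(1229) = 35.0571
No divisors found.
1229 is prime.

Yes, 1229 is prime


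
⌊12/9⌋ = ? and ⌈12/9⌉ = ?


12/9 = 1.3333
floor = 1
ceil = 2

floor = 1, ceil = 2


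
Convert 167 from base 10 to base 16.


167 (base 10) = 167 (decimal)
167 (decimal) = A7 (base 16)


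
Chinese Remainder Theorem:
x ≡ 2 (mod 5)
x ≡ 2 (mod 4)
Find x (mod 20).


M = 5*4 = 20
M1 = M/5 = 4, M2 = M/4 = 5
M1^(-1) mod 5 = 4, M2^(-1) mod 4 = 1
x = 2*4*4 + 2*5*1 = 42
42 mod 20 = 2
Check: 2 mod 5 = 2 ✓, 2 mod 4 = 2 ✓

x ≡ 2 (mod 20)


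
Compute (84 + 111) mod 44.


84 + 111 = 195
195 mod 44 = 19


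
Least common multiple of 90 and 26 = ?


GCD(90, 26) = 2
LCM = 90*26/2 = 2340/2 = 1170

LCM = 1170


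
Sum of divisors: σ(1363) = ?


Divisors of 1363: 1, 29, 47, 1363
Sum = 1 + 29 + 47 + 1363 = 1440

σ(1363) = 1440


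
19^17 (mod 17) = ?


19^1 mod 17 = 2
19^2 mod 17 = 4
19^3 mod 17 = 8
19^4 mod 17 = 16
19^5 mod 17 = 15
19^6 mod 17 = 13
19^7 mod 17 = 9
19^8 mod 17 = 1
19^9 mod 17 = 2
19^10 mod 17 = 4
19^11 mod 17 = 8
19^12 mod 17 = 16
19^13 mod 17 = 15
19^14 mod 17 = 13
19^15 mod 17 = 9
19^16 mod 17 = 1
19^17 mod 17 = 2


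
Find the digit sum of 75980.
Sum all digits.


7 + 5 + 9 + 8 + 0 = 29


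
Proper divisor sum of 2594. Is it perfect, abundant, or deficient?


Proper divisors: 1, 2, 1297
Sum = 1 + 2 + 1297 = 1300
1300 < 2594 → deficient

s(2594) = 1300 (deficient)


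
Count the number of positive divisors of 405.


405 = 3^4 × 5^1
d(405) = (4+1) × (1+1) = 10

10 divisors


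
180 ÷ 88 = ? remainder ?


180 = 88 * 2 + 4
Check: 176 + 4 = 180

q = 2, r = 4


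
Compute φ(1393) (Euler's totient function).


1393 = 7 × 199
Prime factors: 7, 199
φ(1393) = 1393 × (1-1/7) × (1-1/199)
= 1393 × 6/7 × 198/199 = 1188

φ(1393) = 1188


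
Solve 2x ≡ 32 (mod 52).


GCD(2, 52) = 2 divides 32
Divide: 1x ≡ 16 (mod 26)
x ≡ 16 (mod 26)


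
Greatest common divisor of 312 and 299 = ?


312 = 1 * 299 + 13
299 = 23 * 13 + 0
GCD = 13


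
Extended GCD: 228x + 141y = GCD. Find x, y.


Tabular extended Euclidean (each row: r = 228*s + 141*t):
r=228, s=1, t=0
r=141, s=0, t=1
q=1: r=87, s=1, t=-1   [228*(1) + 141*(-1) = 87]
q=1: r=54, s=-1, t=2   [228*(-1) + 141*(2) = 54]
q=1: r=33, s=2, t=-3   [228*(2) + 141*(-3) = 33]
q=1: r=21, s=-3, t=5   [228*(-3) + 141*(5) = 21]
q=1: r=12, s=5, t=-8   [228*(5) + 141*(-8) = 12]
q=1: r=9, s=-8, t=13   [228*(-8) + 141*(13) = 9]
q=1: r=3, s=13, t=-21   [228*(13) + 141*(-21) = 3]
q=3: r=0, s=-47, t=76   [228*(-47) + 141*(76) = 0]
GCD = 3; from the row with r=3: x=13, y=-21
Check: 228*(13) + 141*(-21) = 2964 - 2961 = 3

GCD = 3, x = 13, y = -21


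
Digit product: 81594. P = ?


8 × 1 × 5 × 9 × 4 = 1440


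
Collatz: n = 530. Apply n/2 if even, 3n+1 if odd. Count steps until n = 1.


530 → 265 → 796 → 398 → 199 → 598 → 299 → 898 → 449 → 1348 → 674 → 337 → 1012 → 506 → 253 → 760 → 380 → 190 → 95 → 286 → 143 → 430 → 215 → 646 → 323 → 970 → 485 → 1456 → 728 → 364 → 182 → 91 → 274 → 137 → 412 → 206 → 103 → 310 → 155 → 466 → 233 → 700 → 350 → 175 → 526 → 263 → 790 → 395 → 1186 → 593 → 1780 → 890 → 445 → 1336 → 668 → 334 → 167 → 502 → 251 → 754 → 377 → 1132 → 566 → 283 → 850 → 425 → 1276 → 638 → 319 → 958 → 479 → 1438 → 719 → 2158 → 1079 → 3238 → 1619 → 4858 → 2429 → 7288 → 3644 → 1822 → 911 → 2734 → 1367 → 4102 → 2051 → 6154 → 3077 → 9232 → 4616 → 2308 → 1154 → 577 → 1732 → 866 → 433 → 1300 → 650 → 325 → 976 → 488 → 244 → 122 → 61 → 184 → 92 → 46 → 23 → 70 → 35 → 106 → 53 → 160 → 80 → 40 → 20 → 10 → 5 → 16 → 8 → 4 → 2 → 1
Total steps = 123

123 steps


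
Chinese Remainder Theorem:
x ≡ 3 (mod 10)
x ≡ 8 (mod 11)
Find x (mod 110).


M = 10*11 = 110
M1 = M/10 = 11, M2 = M/11 = 10
M1^(-1) mod 10 = 1, M2^(-1) mod 11 = 10
x = 3*11*1 + 8*10*10 = 833
833 mod 110 = 63
Check: 63 mod 10 = 3 ✓, 63 mod 11 = 8 ✓

x ≡ 63 (mod 110)


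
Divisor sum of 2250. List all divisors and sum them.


Divisors of 2250: 1, 2, 3, 5, 6, 9, 10, 15, 18, 25, 30, 45, 50, 75, 90, 125, 150, 225, 250, 375, 450, 750, 1125, 2250
Sum = 1 + 2 + 3 + 5 + 6 + 9 + 10 + 15 + 18 + 25 + 30 + 45 + 50 + 75 + 90 + 125 + 150 + 225 + 250 + 375 + 450 + 750 + 1125 + 2250 = 6084

σ(2250) = 6084


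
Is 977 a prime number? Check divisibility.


Check divisors up to sqrt(977) = 31.2570
No divisors found.
977 is prime.

Yes, 977 is prime


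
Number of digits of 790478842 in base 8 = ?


790478842 in base 8 = 5707337772
Number of digits = 10

10 digits (base 8)


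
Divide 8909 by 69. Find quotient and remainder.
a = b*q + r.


8909 = 69 * 129 + 8
Check: 8901 + 8 = 8909

q = 129, r = 8


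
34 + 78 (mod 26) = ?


34 + 78 = 112
112 mod 26 = 8


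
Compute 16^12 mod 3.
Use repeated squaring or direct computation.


16^1 mod 3 = 1
16^2 mod 3 = 1
16^3 mod 3 = 1
16^4 mod 3 = 1
16^5 mod 3 = 1
16^6 mod 3 = 1
16^7 mod 3 = 1
16^8 mod 3 = 1
16^9 mod 3 = 1
16^10 mod 3 = 1
16^11 mod 3 = 1
16^12 mod 3 = 1


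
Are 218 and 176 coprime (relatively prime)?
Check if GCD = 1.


Euclidean algorithm:
218 = 1 * 176 + 42
176 = 4 * 42 + 8
42 = 5 * 8 + 2
8 = 4 * 2 + 0
GCD(218, 176) = 2

No, not coprime (GCD = 2)


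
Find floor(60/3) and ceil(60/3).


60/3 = 20.0000
floor = 20
ceil = 20

floor = 20, ceil = 20


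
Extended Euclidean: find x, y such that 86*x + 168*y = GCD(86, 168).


Tabular extended Euclidean (each row: r = 86*s + 168*t):
r=86, s=1, t=0
r=168, s=0, t=1
q=0: r=86, s=1, t=0   [86*(1) + 168*(0) = 86]
q=1: r=82, s=-1, t=1   [86*(-1) + 168*(1) = 82]
q=1: r=4, s=2, t=-1   [86*(2) + 168*(-1) = 4]
q=20: r=2, s=-41, t=21   [86*(-41) + 168*(21) = 2]
q=2: r=0, s=84, t=-43   [86*(84) + 168*(-43) = 0]
GCD = 2; from the row with r=2: x=-41, y=21
Check: 86*(-41) + 168*(21) = -3526 + 3528 = 2

GCD = 2, x = -41, y = 21


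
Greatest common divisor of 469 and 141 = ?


469 = 3 * 141 + 46
141 = 3 * 46 + 3
46 = 15 * 3 + 1
3 = 3 * 1 + 0
GCD = 1


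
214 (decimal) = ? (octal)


214 (base 10) = 214 (decimal)
214 (decimal) = 326 (base 8)


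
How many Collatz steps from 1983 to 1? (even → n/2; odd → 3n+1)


1983 → 5950 → 2975 → 8926 → 4463 → 13390 → 6695 → 20086 → 10043 → 30130 → 15065 → 45196 → 22598 → 11299 → 33898 → 16949 → 50848 → 25424 → 12712 → 6356 → 3178 → 1589 → 4768 → 2384 → 1192 → 596 → 298 → 149 → 448 → 224 → 112 → 56 → 28 → 14 → 7 → 22 → 11 → 34 → 17 → 52 → 26 → 13 → 40 → 20 → 10 → 5 → 16 → 8 → 4 → 2 → 1
Total steps = 50

50 steps


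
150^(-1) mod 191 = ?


Use the extended Euclidean algorithm on (191, 150); each row r = 191*s + 150*t:
r=191, s=1, t=0
r=150, s=0, t=1
q=1: r=41, s=1, t=-1   [191*(1) + 150*(-1) = 41]
q=3: r=27, s=-3, t=4   [191*(-3) + 150*(4) = 27]
q=1: r=14, s=4, t=-5   [191*(4) + 150*(-5) = 14]
q=1: r=13, s=-7, t=9   [191*(-7) + 150*(9) = 13]
q=1: r=1, s=11, t=-14   [191*(11) + 150*(-14) = 1]
q=13: r=0, s=-150, t=191   [191*(-150) + 150*(191) = 0]
GCD = 1 with t = -14, so 150*(-14) ≡ 1 (mod 191)
Inverse = -14 mod 191 = 177
Check: 150 * 177 = 26550 ≡ 1 (mod 191)

150^(-1) ≡ 177 (mod 191)


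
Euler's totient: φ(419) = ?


419 = 419
Prime factors: 419
φ(419) = 419 × (1-1/419)
= 419 × 418/419 = 418

φ(419) = 418


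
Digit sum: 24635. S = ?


2 + 4 + 6 + 3 + 5 = 20


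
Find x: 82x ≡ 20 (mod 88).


GCD(82, 88) = 2 divides 20
Divide: 41x ≡ 10 (mod 44)
x ≡ 26 (mod 44)


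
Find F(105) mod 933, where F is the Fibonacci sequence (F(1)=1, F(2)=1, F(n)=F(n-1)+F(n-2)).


F(k) mod 933 for k=1..105:
1, 1, 2, 3, 5, 8, 13, 21, 34, 55, 89, 144, 233, 377, 610, 54, 664, 718, 449, 234, 683, 917, 667, 651, 385, 103, 488, 591, 146, 737, 883, 687, 637, 391, 95, 486, 581, 134, 715, 849, 631, 547, 245, 792, 104, 896, 67, 30, 97, 127, 224, 351, 575, 926, 568, 561, 196, 757, 20, 777, 797, 641, 505, 213, 718, 931, 716, 714, 497, 278, 775, 120, 895, 82, 44, 126, 170, 296, 466, 762, 295, 124, 419, 543, 29, 572, 601, 240, 841, 148, 56, 204, 260, 464, 724, 255, 46, 301, 347, 648, 62, 710, 772, 549, 388
F(105) mod 933 = 388


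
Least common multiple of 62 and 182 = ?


GCD(62, 182) = 2
LCM = 62*182/2 = 11284/2 = 5642

LCM = 5642


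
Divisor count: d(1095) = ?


1095 = 3^1 × 5^1 × 73^1
d(1095) = (1+1) × (1+1) × (1+1) = 8

8 divisors


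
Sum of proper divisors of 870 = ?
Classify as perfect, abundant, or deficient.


Proper divisors: 1, 2, 3, 5, 6, 10, 15, 29, 30, 58, 87, 145, 174, 290, 435
Sum = 1 + 2 + 3 + 5 + 6 + 10 + 15 + 29 + 30 + 58 + 87 + 145 + 174 + 290 + 435 = 1290
1290 > 870 → abundant

s(870) = 1290 (abundant)


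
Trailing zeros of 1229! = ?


floor(1229/5) = 245
floor(1229/25) = 49
floor(1229/125) = 9
floor(1229/625) = 1
Total = 304

304 trailing zeros


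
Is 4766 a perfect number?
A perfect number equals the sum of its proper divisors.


Proper divisors of 4766: 1, 2, 2383
Sum = 1 + 2 + 2383 = 2386

No, 4766 is not perfect (2386 ≠ 4766)


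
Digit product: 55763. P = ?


5 × 5 × 7 × 6 × 3 = 3150


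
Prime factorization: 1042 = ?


1042 / 2 = 521
521 / 521 = 1
1042 = 2 × 521


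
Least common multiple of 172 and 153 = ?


GCD(172, 153) = 1
LCM = 172*153/1 = 26316/1 = 26316

LCM = 26316


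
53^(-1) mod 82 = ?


Use the extended Euclidean algorithm on (82, 53); each row r = 82*s + 53*t:
r=82, s=1, t=0
r=53, s=0, t=1
q=1: r=29, s=1, t=-1   [82*(1) + 53*(-1) = 29]
q=1: r=24, s=-1, t=2   [82*(-1) + 53*(2) = 24]
q=1: r=5, s=2, t=-3   [82*(2) + 53*(-3) = 5]
q=4: r=4, s=-9, t=14   [82*(-9) + 53*(14) = 4]
q=1: r=1, s=11, t=-17   [82*(11) + 53*(-17) = 1]
q=4: r=0, s=-53, t=82   [82*(-53) + 53*(82) = 0]
GCD = 1 with t = -17, so 53*(-17) ≡ 1 (mod 82)
Inverse = -17 mod 82 = 65
Check: 53 * 65 = 3445 ≡ 1 (mod 82)

53^(-1) ≡ 65 (mod 82)


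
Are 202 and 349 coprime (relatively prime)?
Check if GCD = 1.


Euclidean algorithm:
349 = 1 * 202 + 147
202 = 1 * 147 + 55
147 = 2 * 55 + 37
55 = 1 * 37 + 18
37 = 2 * 18 + 1
18 = 18 * 1 + 0
GCD(202, 349) = 1

Yes, coprime (GCD = 1)


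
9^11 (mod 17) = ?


9^1 mod 17 = 9
9^2 mod 17 = 13
9^3 mod 17 = 15
9^4 mod 17 = 16
9^5 mod 17 = 8
9^6 mod 17 = 4
9^7 mod 17 = 2
9^8 mod 17 = 1
9^9 mod 17 = 9
9^10 mod 17 = 13
9^11 mod 17 = 15


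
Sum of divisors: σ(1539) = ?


Divisors of 1539: 1, 3, 9, 19, 27, 57, 81, 171, 513, 1539
Sum = 1 + 3 + 9 + 19 + 27 + 57 + 81 + 171 + 513 + 1539 = 2420

σ(1539) = 2420


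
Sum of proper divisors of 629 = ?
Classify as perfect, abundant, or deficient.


Proper divisors: 1, 17, 37
Sum = 1 + 17 + 37 = 55
55 < 629 → deficient

s(629) = 55 (deficient)
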